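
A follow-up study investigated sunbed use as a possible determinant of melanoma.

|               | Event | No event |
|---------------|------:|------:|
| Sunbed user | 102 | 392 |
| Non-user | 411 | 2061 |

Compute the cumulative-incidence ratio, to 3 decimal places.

1.242

Cells: a = 102, b = 392, c = 411, d = 2061.
Risk in exposed = 102/494 = 0.20648; risk in unexposed = 411/2472 = 0.16626.
RR = 0.20648 / 0.16626 = 1.24188
The risk among the exposed is 1.24 times that among the unexposed.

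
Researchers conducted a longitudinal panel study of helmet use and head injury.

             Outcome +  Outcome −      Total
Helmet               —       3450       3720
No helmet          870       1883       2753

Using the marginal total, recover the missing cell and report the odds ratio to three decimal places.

0.169

The missing cell is in the exposed row: 3720 − 3450 = 270.
So a = 270, b = 3450, c = 870, d = 1883.
OR = (a·d)/(b·c) = (270 × 1883) / (3450 × 870) = 508410 / 3001500 = 0.16939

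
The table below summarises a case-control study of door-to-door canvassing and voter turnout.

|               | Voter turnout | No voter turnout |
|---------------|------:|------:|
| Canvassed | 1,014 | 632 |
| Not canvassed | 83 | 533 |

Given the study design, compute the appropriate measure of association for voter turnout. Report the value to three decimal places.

Cells: a = 1014, b = 632, c = 83, d = 533.
This is a case-control study: participants were sampled on outcome status, so risks in the source population cannot be estimated directly — relative risk is not valid here. The odds ratio is the appropriate measure.
OR = (a·d)/(b·c) = (1014 × 533) / (632 × 83) = 540462 / 52456 = 10.30315

10.303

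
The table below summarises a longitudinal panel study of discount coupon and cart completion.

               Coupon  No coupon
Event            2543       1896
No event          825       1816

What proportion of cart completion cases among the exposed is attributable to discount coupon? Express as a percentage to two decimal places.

32.35

Reading the table with exposure as columns: a = 2543 (Coupon, case), b = 825 (Coupon, non-case), c = 1896 (No coupon, case), d = 1816.
Risk in exposed = 2543/3368 = 0.75505; risk in unexposed = 1896/3712 = 0.51078.
RR = 0.75505/0.51078 = 1.47824
AR% = (RR − 1)/RR × 100 = (1.47824 − 1)/1.47824 × 100 = 32.3518%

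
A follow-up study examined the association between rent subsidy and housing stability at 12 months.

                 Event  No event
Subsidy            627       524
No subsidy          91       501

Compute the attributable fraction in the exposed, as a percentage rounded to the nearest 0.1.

Cells: a = 627, b = 524, c = 91, d = 501.
Risk in exposed = 627/1151 = 0.54474; risk in unexposed = 91/592 = 0.15372.
RR = 0.54474/0.15372 = 3.54383
AR% = (RR − 1)/RR × 100 = (3.54383 − 1)/3.54383 × 100 = 71.7819%

71.8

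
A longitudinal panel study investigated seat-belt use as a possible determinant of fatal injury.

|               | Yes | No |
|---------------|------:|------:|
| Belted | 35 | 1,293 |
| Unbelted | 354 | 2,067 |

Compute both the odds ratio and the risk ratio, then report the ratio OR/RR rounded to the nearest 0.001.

0.877

Cells: a = 35, b = 1293, c = 354, d = 2067.
OR = (35·2067)/(1293·354) = 72345/457722 = 0.15805
Risk in exposed = 35/1328 = 0.02636; risk in unexposed = 354/2421 = 0.14622; RR = 0.18024
OR/RR = 0.15805 / 0.18024 = 0.87689
The outcome is not rare, so the OR lies further from 1 than the RR.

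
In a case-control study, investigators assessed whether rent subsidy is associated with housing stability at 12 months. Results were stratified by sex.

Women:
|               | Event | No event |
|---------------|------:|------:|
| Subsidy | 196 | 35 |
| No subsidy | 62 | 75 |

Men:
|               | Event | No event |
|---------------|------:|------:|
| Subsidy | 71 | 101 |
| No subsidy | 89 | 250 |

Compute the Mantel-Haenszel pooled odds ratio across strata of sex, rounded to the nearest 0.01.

3.18

OR_MH = Σ(aᵢdᵢ/nᵢ) / Σ(bᵢcᵢ/nᵢ), where nᵢ is the stratum total.
Stratum 1 (Women): n = 368; a·d/n = 196·75/368 = 39.9457; b·c/n = 35·62/368 = 5.8967
Stratum 2 (Men): n = 511; a·d/n = 71·250/511 = 34.7358; b·c/n = 101·89/511 = 17.5910
OR_MH = (39.9457 + 34.7358) / (5.8967 + 17.5910) = 74.6815 / 23.4877 = 3.17959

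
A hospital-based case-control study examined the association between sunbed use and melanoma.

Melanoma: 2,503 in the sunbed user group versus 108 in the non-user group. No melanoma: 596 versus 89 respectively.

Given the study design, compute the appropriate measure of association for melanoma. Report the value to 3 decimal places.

3.461

From the description: a = 2503, b = 596, c = 108, d = 89.
This is a hospital-based case-control study: participants were sampled on outcome status, so risks in the source population cannot be estimated directly — relative risk is not valid here. The odds ratio is the appropriate measure.
OR = (a·d)/(b·c) = (2503 × 89) / (596 × 108) = 222767 / 64368 = 3.46083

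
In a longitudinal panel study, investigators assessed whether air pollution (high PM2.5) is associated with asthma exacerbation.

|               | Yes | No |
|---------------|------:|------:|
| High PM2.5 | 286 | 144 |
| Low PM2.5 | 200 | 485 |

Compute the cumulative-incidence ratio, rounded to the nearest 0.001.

2.278

Cells: a = 286, b = 144, c = 200, d = 485.
Risk in exposed = 286/430 = 0.66512; risk in unexposed = 200/685 = 0.29197.
RR = 0.66512 / 0.29197 = 2.27802
The risk among the exposed is 2.28 times that among the unexposed.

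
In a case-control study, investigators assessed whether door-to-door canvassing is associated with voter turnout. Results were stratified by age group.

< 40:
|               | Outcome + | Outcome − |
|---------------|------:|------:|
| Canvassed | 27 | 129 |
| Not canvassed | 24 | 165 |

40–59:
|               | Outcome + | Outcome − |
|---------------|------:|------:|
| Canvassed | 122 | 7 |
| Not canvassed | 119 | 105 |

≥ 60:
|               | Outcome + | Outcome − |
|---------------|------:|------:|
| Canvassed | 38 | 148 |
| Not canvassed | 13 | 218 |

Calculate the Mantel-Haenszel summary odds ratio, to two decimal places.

4.33

OR_MH = Σ(aᵢdᵢ/nᵢ) / Σ(bᵢcᵢ/nᵢ), where nᵢ is the stratum total.
Stratum 1 (< 40): n = 345; a·d/n = 27·165/345 = 12.9130; b·c/n = 129·24/345 = 8.9739
Stratum 2 (40–59): n = 353; a·d/n = 122·105/353 = 36.2890; b·c/n = 7·119/353 = 2.3598
Stratum 3 (≥ 60): n = 417; a·d/n = 38·218/417 = 19.8657; b·c/n = 148·13/417 = 4.6139
OR_MH = (12.9130 + 36.2890 + 19.8657) / (8.9739 + 2.3598 + 4.6139) = 69.0677 / 15.9476 = 4.33092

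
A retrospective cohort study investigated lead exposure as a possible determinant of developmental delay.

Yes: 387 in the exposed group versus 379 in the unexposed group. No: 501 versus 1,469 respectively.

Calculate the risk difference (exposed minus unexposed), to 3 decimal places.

From the description: a = 387, b = 501, c = 379, d = 1469.
Risk in exposed = 387/888 = 0.435811; risk in unexposed = 379/1848 = 0.205087.
Risk difference = 0.435811 − 0.205087 = 0.230724

0.231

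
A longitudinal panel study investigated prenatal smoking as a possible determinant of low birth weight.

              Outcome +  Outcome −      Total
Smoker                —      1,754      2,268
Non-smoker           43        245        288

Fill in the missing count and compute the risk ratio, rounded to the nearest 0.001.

1.518

The missing cell is in the exposed row: 2268 − 1754 = 514.
So a = 514, b = 1754, c = 43, d = 245.
RR = [a/(a+b)] / [c/(c+d)] = (514/2268) / (43/288) = 0.22663/0.14931 = 1.51790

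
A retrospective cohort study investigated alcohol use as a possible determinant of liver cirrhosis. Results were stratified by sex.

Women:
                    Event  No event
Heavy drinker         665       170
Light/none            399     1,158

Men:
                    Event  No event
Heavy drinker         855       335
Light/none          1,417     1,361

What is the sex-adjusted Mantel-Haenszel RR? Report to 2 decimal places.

RR_MH = Σ(aᵢ·n₀ᵢ/nᵢ) / Σ(cᵢ·n₁ᵢ/nᵢ), with n₁ᵢ = aᵢ+bᵢ (exposed), n₀ᵢ = cᵢ+dᵢ (unexposed), nᵢ = n₁ᵢ+n₀ᵢ.
Stratum 1 (Women): n₁ = 835, n₀ = 1557, n = 2392; a·n₀/n = 665·1557/2392 = 432.8616; c·n₁/n = 399·835/2392 = 139.2830
Stratum 2 (Men): n₁ = 1190, n₀ = 2778, n = 3968; a·n₀/n = 855·2778/3968 = 598.5862; c·n₁/n = 1417·1190/3968 = 424.9572
RR_MH = (432.8616 + 598.5862) / (139.2830 + 424.9572) = 1031.4478 / 564.2402 = 1.82803

1.83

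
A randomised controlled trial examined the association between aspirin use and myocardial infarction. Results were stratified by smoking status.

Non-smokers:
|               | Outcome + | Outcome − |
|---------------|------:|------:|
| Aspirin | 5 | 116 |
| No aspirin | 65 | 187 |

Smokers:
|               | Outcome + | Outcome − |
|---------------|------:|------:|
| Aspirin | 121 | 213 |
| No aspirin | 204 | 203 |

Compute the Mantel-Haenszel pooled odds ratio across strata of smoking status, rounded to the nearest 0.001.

OR_MH = Σ(aᵢdᵢ/nᵢ) / Σ(bᵢcᵢ/nᵢ), where nᵢ is the stratum total.
Stratum 1 (Non-smokers): n = 373; a·d/n = 5·187/373 = 2.5067; b·c/n = 116·65/373 = 20.2145
Stratum 2 (Smokers): n = 741; a·d/n = 121·203/741 = 33.1484; b·c/n = 213·204/741 = 58.6397
OR_MH = (2.5067 + 33.1484) / (20.2145 + 58.6397) = 35.6552 / 78.8542 = 0.45217

0.452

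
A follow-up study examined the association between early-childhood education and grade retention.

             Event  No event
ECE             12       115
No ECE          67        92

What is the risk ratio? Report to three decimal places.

0.224

Cells: a = 12, b = 115, c = 67, d = 92.
Risk in exposed = 12/127 = 0.09449; risk in unexposed = 67/159 = 0.42138.
RR = 0.09449 / 0.42138 = 0.22423
The risk is 78% lower among the exposed than among the unexposed.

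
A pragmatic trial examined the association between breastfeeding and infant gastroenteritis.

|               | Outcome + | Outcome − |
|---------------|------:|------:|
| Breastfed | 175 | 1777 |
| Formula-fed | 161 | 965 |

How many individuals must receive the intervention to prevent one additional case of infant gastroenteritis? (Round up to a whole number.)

Risk in treated group = 175/1952 = 0.08965; risk in control = 161/1126 = 0.14298.
Absolute risk reduction = 0.14298 − 0.08965 = 0.05333
NNT = 1 / ARR = 1 / 0.05333 = 18.750 → round up → 19

19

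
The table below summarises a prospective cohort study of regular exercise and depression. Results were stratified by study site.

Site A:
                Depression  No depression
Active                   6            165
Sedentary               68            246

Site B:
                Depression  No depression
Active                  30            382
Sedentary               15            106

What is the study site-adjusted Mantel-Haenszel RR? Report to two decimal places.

0.30

RR_MH = Σ(aᵢ·n₀ᵢ/nᵢ) / Σ(cᵢ·n₁ᵢ/nᵢ), with n₁ᵢ = aᵢ+bᵢ (exposed), n₀ᵢ = cᵢ+dᵢ (unexposed), nᵢ = n₁ᵢ+n₀ᵢ.
Stratum 1 (Site A): n₁ = 171, n₀ = 314, n = 485; a·n₀/n = 6·314/485 = 3.8845; c·n₁/n = 68·171/485 = 23.9753
Stratum 2 (Site B): n₁ = 412, n₀ = 121, n = 533; a·n₀/n = 30·121/533 = 6.8105; c·n₁/n = 15·412/533 = 11.5947
RR_MH = (3.8845 + 6.8105) / (23.9753 + 11.5947) = 10.6950 / 35.5700 = 0.30068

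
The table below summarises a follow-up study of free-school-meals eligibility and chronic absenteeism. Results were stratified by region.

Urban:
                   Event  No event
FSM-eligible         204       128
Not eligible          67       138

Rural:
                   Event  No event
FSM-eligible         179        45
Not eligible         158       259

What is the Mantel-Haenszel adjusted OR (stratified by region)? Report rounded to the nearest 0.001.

4.610

OR_MH = Σ(aᵢdᵢ/nᵢ) / Σ(bᵢcᵢ/nᵢ), where nᵢ is the stratum total.
Stratum 1 (Urban): n = 537; a·d/n = 204·138/537 = 52.4246; b·c/n = 128·67/537 = 15.9702
Stratum 2 (Rural): n = 641; a·d/n = 179·259/641 = 72.3261; b·c/n = 45·158/641 = 11.0920
OR_MH = (52.4246 + 72.3261) / (15.9702 + 11.0920) = 124.7506 / 27.0622 = 4.60977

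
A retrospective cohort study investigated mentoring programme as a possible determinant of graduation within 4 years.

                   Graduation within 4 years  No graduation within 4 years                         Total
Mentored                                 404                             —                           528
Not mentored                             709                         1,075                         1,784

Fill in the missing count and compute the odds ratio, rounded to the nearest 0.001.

4.940

The missing cell is in the exposed row: 528 − 404 = 124.
So a = 404, b = 124, c = 709, d = 1075.
OR = (a·d)/(b·c) = (404 × 1075) / (124 × 709) = 434300 / 87916 = 4.93994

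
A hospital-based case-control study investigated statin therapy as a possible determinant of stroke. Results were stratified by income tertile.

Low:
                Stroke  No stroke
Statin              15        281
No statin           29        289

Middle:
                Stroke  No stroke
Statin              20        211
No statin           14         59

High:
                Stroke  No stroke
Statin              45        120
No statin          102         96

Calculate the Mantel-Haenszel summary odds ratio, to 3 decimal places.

0.403

OR_MH = Σ(aᵢdᵢ/nᵢ) / Σ(bᵢcᵢ/nᵢ), where nᵢ is the stratum total.
Stratum 1 (Low): n = 614; a·d/n = 15·289/614 = 7.0603; b·c/n = 281·29/614 = 13.2720
Stratum 2 (Middle): n = 304; a·d/n = 20·59/304 = 3.8816; b·c/n = 211·14/304 = 9.7171
Stratum 3 (High): n = 363; a·d/n = 45·96/363 = 11.9008; b·c/n = 120·102/363 = 33.7190
OR_MH = (7.0603 + 3.8816 + 11.9008) / (13.2720 + 9.7171 + 33.7190) = 22.8427 / 56.7081 = 0.40281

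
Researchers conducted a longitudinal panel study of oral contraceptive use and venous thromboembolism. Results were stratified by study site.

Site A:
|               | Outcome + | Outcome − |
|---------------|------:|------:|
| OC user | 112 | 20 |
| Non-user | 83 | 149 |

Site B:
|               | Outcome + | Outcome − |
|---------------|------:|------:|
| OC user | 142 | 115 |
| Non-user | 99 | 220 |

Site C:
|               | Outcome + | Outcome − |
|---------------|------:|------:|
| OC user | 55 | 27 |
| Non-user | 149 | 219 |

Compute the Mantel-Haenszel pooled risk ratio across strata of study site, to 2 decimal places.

RR_MH = Σ(aᵢ·n₀ᵢ/nᵢ) / Σ(cᵢ·n₁ᵢ/nᵢ), with n₁ᵢ = aᵢ+bᵢ (exposed), n₀ᵢ = cᵢ+dᵢ (unexposed), nᵢ = n₁ᵢ+n₀ᵢ.
Stratum 1 (Site A): n₁ = 132, n₀ = 232, n = 364; a·n₀/n = 112·232/364 = 71.3846; c·n₁/n = 83·132/364 = 30.0989
Stratum 2 (Site B): n₁ = 257, n₀ = 319, n = 576; a·n₀/n = 142·319/576 = 78.6424; c·n₁/n = 99·257/576 = 44.1719
Stratum 3 (Site C): n₁ = 82, n₀ = 368, n = 450; a·n₀/n = 55·368/450 = 44.9778; c·n₁/n = 149·82/450 = 27.1511
RR_MH = (71.3846 + 78.6424 + 44.9778) / (30.0989 + 44.1719 + 27.1511) = 195.0048 / 101.4219 = 1.92271

1.92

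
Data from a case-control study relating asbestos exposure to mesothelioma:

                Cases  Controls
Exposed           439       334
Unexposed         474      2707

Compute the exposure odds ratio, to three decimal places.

Cells: a = 439, b = 334, c = 474, d = 2707.
OR = (a·d)/(b·c) = (439 × 2707) / (334 × 474) = 1188373 / 158316 = 7.50634
The odds of mesothelioma are about 7.51 times as high in the exposed group.

7.506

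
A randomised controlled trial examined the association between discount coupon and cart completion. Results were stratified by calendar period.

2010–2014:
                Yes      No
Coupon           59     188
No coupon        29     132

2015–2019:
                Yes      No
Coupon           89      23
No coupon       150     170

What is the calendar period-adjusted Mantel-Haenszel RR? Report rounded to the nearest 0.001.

RR_MH = Σ(aᵢ·n₀ᵢ/nᵢ) / Σ(cᵢ·n₁ᵢ/nᵢ), with n₁ᵢ = aᵢ+bᵢ (exposed), n₀ᵢ = cᵢ+dᵢ (unexposed), nᵢ = n₁ᵢ+n₀ᵢ.
Stratum 1 (2010–2014): n₁ = 247, n₀ = 161, n = 408; a·n₀/n = 59·161/408 = 23.2819; c·n₁/n = 29·247/408 = 17.5564
Stratum 2 (2015–2019): n₁ = 112, n₀ = 320, n = 432; a·n₀/n = 89·320/432 = 65.9259; c·n₁/n = 150·112/432 = 38.8889
RR_MH = (23.2819 + 65.9259) / (17.5564 + 38.8889) = 89.2078 / 56.4453 = 1.58043

1.580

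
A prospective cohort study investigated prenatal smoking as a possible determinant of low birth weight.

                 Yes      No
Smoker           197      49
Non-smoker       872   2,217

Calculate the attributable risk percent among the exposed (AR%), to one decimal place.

Cells: a = 197, b = 49, c = 872, d = 2217.
Risk in exposed = 197/246 = 0.80081; risk in unexposed = 872/3089 = 0.28229.
RR = 0.80081/0.28229 = 2.83682
AR% = (RR − 1)/RR × 100 = (2.83682 − 1)/2.83682 × 100 = 64.7493%

64.7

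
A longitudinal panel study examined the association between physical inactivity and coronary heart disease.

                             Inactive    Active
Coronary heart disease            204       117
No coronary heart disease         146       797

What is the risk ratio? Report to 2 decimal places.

4.55

Reading the table with exposure as columns: a = 204 (Inactive, case), b = 146 (Inactive, non-case), c = 117 (Active, case), d = 797.
Risk in exposed = 204/350 = 0.58286; risk in unexposed = 117/914 = 0.12801.
RR = 0.58286 / 0.12801 = 4.55326
The risk among the exposed is 4.55 times that among the unexposed.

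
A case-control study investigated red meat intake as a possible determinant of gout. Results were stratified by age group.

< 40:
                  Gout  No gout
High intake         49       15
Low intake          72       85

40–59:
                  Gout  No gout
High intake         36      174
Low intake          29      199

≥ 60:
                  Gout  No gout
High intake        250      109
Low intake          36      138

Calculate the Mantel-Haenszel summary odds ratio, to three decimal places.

4.204

OR_MH = Σ(aᵢdᵢ/nᵢ) / Σ(bᵢcᵢ/nᵢ), where nᵢ is the stratum total.
Stratum 1 (< 40): n = 221; a·d/n = 49·85/221 = 18.8462; b·c/n = 15·72/221 = 4.8869
Stratum 2 (40–59): n = 438; a·d/n = 36·199/438 = 16.3562; b·c/n = 174·29/438 = 11.5205
Stratum 3 (≥ 60): n = 533; a·d/n = 250·138/533 = 64.7280; b·c/n = 109·36/533 = 7.3621
OR_MH = (18.8462 + 16.3562 + 64.7280) / (4.8869 + 11.5205 + 7.3621) = 99.9303 / 23.7695 = 4.20413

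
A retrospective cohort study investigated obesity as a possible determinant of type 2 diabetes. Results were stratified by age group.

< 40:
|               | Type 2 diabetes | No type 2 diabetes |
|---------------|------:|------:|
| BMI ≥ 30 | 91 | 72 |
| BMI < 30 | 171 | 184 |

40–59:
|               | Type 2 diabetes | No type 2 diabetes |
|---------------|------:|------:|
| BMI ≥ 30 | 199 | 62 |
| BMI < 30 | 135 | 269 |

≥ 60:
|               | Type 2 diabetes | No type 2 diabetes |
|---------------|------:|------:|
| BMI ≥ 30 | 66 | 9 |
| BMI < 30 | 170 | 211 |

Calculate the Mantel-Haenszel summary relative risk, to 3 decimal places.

1.769

RR_MH = Σ(aᵢ·n₀ᵢ/nᵢ) / Σ(cᵢ·n₁ᵢ/nᵢ), with n₁ᵢ = aᵢ+bᵢ (exposed), n₀ᵢ = cᵢ+dᵢ (unexposed), nᵢ = n₁ᵢ+n₀ᵢ.
Stratum 1 (< 40): n₁ = 163, n₀ = 355, n = 518; a·n₀/n = 91·355/518 = 62.3649; c·n₁/n = 171·163/518 = 53.8089
Stratum 2 (40–59): n₁ = 261, n₀ = 404, n = 665; a·n₀/n = 199·404/665 = 120.8962; c·n₁/n = 135·261/665 = 52.9850
Stratum 3 (≥ 60): n₁ = 75, n₀ = 381, n = 456; a·n₀/n = 66·381/456 = 55.1447; c·n₁/n = 170·75/456 = 27.9605
RR_MH = (62.3649 + 120.8962 + 55.1447) / (53.8089 + 52.9850 + 27.9605) = 238.4058 / 134.7544 = 1.76919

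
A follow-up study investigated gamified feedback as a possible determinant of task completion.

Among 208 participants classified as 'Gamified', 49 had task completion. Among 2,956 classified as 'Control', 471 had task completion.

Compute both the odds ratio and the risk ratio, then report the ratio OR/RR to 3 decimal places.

From the description: a = 49, b = 159, c = 471, d = 2485.
OR = (49·2485)/(159·471) = 121765/74889 = 1.62594
Risk in exposed = 49/208 = 0.23558; risk in unexposed = 471/2956 = 0.15934; RR = 1.47848
OR/RR = 1.62594 / 1.47848 = 1.09974
The outcome is not rare, so the OR lies further from 1 than the RR.

1.100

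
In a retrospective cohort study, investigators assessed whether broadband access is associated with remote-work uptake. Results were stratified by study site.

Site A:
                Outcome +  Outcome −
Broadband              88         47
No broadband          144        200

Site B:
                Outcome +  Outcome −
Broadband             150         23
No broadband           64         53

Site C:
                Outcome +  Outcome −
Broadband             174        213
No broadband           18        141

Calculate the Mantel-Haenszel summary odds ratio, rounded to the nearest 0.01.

OR_MH = Σ(aᵢdᵢ/nᵢ) / Σ(bᵢcᵢ/nᵢ), where nᵢ is the stratum total.
Stratum 1 (Site A): n = 479; a·d/n = 88·200/479 = 36.7432; b·c/n = 47·144/479 = 14.1294
Stratum 2 (Site B): n = 290; a·d/n = 150·53/290 = 27.4138; b·c/n = 23·64/290 = 5.0759
Stratum 3 (Site C): n = 546; a·d/n = 174·141/546 = 44.9341; b·c/n = 213·18/546 = 7.0220
OR_MH = (36.7432 + 27.4138 + 44.9341) / (14.1294 + 5.0759 + 7.0220) = 109.0911 / 26.2273 = 4.15945

4.16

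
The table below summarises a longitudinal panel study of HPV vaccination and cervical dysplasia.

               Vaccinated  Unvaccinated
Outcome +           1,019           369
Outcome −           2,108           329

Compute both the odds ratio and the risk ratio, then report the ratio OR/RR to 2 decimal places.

0.70

Reading the table with exposure as columns: a = 1019 (Vaccinated, case), b = 2108 (Vaccinated, non-case), c = 369 (Unvaccinated, case), d = 329.
OR = (1019·329)/(2108·369) = 335251/777852 = 0.43100
Risk in exposed = 1019/3127 = 0.32587; risk in unexposed = 369/698 = 0.52865; RR = 0.61642
OR/RR = 0.43100 / 0.61642 = 0.69919
The outcome is not rare, so the OR lies further from 1 than the RR.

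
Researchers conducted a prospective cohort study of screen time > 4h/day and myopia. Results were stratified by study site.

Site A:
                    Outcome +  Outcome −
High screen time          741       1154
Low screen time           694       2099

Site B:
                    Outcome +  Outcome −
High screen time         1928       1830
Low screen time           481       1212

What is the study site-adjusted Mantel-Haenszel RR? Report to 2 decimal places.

1.70

RR_MH = Σ(aᵢ·n₀ᵢ/nᵢ) / Σ(cᵢ·n₁ᵢ/nᵢ), with n₁ᵢ = aᵢ+bᵢ (exposed), n₀ᵢ = cᵢ+dᵢ (unexposed), nᵢ = n₁ᵢ+n₀ᵢ.
Stratum 1 (Site A): n₁ = 1895, n₀ = 2793, n = 4688; a·n₀/n = 741·2793/4688 = 441.4703; c·n₁/n = 694·1895/4688 = 280.5311
Stratum 2 (Site B): n₁ = 3758, n₀ = 1693, n = 5451; a·n₀/n = 1928·1693/5451 = 598.8083; c·n₁/n = 481·3758/5451 = 331.6085
RR_MH = (441.4703 + 598.8083) / (280.5311 + 331.6085) = 1040.2786 / 612.1397 = 1.69941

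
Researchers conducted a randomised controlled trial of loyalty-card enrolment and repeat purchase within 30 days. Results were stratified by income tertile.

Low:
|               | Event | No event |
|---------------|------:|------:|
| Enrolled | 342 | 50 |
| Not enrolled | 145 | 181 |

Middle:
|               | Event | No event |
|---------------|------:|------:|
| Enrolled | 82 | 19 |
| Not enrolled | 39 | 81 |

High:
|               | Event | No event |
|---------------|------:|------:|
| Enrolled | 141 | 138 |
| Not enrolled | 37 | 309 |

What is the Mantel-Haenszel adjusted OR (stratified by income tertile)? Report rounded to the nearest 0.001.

OR_MH = Σ(aᵢdᵢ/nᵢ) / Σ(bᵢcᵢ/nᵢ), where nᵢ is the stratum total.
Stratum 1 (Low): n = 718; a·d/n = 342·181/718 = 86.2145; b·c/n = 50·145/718 = 10.0975
Stratum 2 (Middle): n = 221; a·d/n = 82·81/221 = 30.0543; b·c/n = 19·39/221 = 3.3529
Stratum 3 (High): n = 625; a·d/n = 141·309/625 = 69.7104; b·c/n = 138·37/625 = 8.1696
OR_MH = (86.2145 + 30.0543 + 69.7104) / (10.0975 + 3.3529 + 8.1696) = 185.9792 / 21.6200 = 8.60217

8.602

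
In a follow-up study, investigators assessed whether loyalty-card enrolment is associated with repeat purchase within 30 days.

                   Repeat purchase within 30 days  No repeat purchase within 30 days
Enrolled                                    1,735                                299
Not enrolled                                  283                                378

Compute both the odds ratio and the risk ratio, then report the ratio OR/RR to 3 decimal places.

3.890

Cells: a = 1735, b = 299, c = 283, d = 378.
OR = (1735·378)/(299·283) = 655830/84617 = 7.75057
Risk in exposed = 1735/2034 = 0.85300; risk in unexposed = 283/661 = 0.42814; RR = 1.99234
OR/RR = 7.75057 / 1.99234 = 3.89018
The outcome is not rare, so the OR lies further from 1 than the RR.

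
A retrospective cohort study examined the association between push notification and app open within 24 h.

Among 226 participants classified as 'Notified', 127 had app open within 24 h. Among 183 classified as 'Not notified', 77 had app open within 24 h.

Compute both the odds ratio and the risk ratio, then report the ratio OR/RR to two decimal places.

1.32

From the description: a = 127, b = 99, c = 77, d = 106.
OR = (127·106)/(99·77) = 13462/7623 = 1.76597
Risk in exposed = 127/226 = 0.56195; risk in unexposed = 77/183 = 0.42077; RR = 1.33554
OR/RR = 1.76597 / 1.33554 = 1.32229
The outcome is not rare, so the OR lies further from 1 than the RR.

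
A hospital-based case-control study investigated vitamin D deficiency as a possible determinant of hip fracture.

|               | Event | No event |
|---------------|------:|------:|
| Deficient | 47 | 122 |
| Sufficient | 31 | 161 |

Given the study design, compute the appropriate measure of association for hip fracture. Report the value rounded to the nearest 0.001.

Cells: a = 47, b = 122, c = 31, d = 161.
This is a hospital-based case-control study: participants were sampled on outcome status, so risks in the source population cannot be estimated directly — relative risk is not valid here. The odds ratio is the appropriate measure.
OR = (a·d)/(b·c) = (47 × 161) / (122 × 31) = 7567 / 3782 = 2.00079

2.001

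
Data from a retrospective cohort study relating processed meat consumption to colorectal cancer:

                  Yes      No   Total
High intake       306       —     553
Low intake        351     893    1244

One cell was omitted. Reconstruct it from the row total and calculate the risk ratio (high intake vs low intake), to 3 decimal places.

The missing cell is in the exposed row: 553 − 306 = 247.
So a = 306, b = 247, c = 351, d = 893.
RR = [a/(a+b)] / [c/(c+d)] = (306/553) / (351/1244) = 0.55335/0.28215 = 1.96114

1.961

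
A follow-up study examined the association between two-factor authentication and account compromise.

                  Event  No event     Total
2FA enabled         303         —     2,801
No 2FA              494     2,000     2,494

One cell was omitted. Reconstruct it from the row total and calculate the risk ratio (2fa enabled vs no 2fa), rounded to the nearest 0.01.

The missing cell is in the exposed row: 2801 − 303 = 2498.
So a = 303, b = 2498, c = 494, d = 2000.
RR = [a/(a+b)] / [c/(c+d)] = (303/2801) / (494/2494) = 0.10818/0.19808 = 0.54613

0.55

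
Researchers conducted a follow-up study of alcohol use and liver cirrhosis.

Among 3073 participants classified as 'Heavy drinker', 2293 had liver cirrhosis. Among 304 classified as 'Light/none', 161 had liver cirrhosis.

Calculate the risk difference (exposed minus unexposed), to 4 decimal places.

From the description: a = 2293, b = 780, c = 161, d = 143.
Risk in exposed = 2293/3073 = 0.746176; risk in unexposed = 161/304 = 0.529605.
Risk difference = 0.746176 − 0.529605 = 0.216571

0.2166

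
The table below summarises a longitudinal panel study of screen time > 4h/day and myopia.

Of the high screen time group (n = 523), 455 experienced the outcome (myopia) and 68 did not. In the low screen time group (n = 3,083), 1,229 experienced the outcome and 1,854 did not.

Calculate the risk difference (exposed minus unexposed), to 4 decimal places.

From the description: a = 455, b = 68, c = 1229, d = 1854.
Risk in exposed = 455/523 = 0.869981; risk in unexposed = 1229/3083 = 0.398638.
Risk difference = 0.869981 − 0.398638 = 0.471343

0.4713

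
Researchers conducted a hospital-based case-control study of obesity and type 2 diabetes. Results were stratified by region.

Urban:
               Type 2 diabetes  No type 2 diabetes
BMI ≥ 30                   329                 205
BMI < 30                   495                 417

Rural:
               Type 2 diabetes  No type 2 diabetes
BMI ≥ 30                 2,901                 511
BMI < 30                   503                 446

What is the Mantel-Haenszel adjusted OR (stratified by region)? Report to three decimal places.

OR_MH = Σ(aᵢdᵢ/nᵢ) / Σ(bᵢcᵢ/nᵢ), where nᵢ is the stratum total.
Stratum 1 (Urban): n = 1446; a·d/n = 329·417/1446 = 94.8776; b·c/n = 205·495/1446 = 70.1763
Stratum 2 (Rural): n = 4361; a·d/n = 2901·446/4361 = 296.6856; b·c/n = 511·503/4361 = 58.9390
OR_MH = (94.8776 + 296.6856) / (70.1763 + 58.9390) = 391.5632 / 129.1154 = 3.03266

3.033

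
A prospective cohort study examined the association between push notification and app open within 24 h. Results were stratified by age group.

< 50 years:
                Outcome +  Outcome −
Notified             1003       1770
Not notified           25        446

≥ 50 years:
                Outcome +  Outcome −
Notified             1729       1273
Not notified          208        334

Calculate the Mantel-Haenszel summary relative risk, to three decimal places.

RR_MH = Σ(aᵢ·n₀ᵢ/nᵢ) / Σ(cᵢ·n₁ᵢ/nᵢ), with n₁ᵢ = aᵢ+bᵢ (exposed), n₀ᵢ = cᵢ+dᵢ (unexposed), nᵢ = n₁ᵢ+n₀ᵢ.
Stratum 1 (< 50 years): n₁ = 2773, n₀ = 471, n = 3244; a·n₀/n = 1003·471/3244 = 145.6267; c·n₁/n = 25·2773/3244 = 21.3702
Stratum 2 (≥ 50 years): n₁ = 3002, n₀ = 542, n = 3544; a·n₀/n = 1729·542/3544 = 264.4238; c·n₁/n = 208·3002/3544 = 176.1896
RR_MH = (145.6267 + 264.4238) / (21.3702 + 176.1896) = 410.0505 / 197.5598 = 2.07558

2.076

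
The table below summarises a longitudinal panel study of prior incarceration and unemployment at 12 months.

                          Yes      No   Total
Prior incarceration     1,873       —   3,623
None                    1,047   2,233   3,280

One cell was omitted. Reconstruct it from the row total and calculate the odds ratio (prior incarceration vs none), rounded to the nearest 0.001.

2.283

The missing cell is in the exposed row: 3623 − 1873 = 1750.
So a = 1873, b = 1750, c = 1047, d = 2233.
OR = (a·d)/(b·c) = (1873 × 2233) / (1750 × 1047) = 4182409 / 1832250 = 2.28266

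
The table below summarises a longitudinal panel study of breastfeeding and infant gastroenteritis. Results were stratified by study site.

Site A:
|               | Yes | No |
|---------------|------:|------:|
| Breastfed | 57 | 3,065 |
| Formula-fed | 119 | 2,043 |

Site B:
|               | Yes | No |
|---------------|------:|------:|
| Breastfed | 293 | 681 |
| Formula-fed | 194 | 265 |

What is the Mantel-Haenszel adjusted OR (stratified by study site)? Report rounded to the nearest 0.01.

0.47

OR_MH = Σ(aᵢdᵢ/nᵢ) / Σ(bᵢcᵢ/nᵢ), where nᵢ is the stratum total.
Stratum 1 (Site A): n = 5284; a·d/n = 57·2043/5284 = 22.0384; b·c/n = 3065·119/5284 = 69.0263
Stratum 2 (Site B): n = 1433; a·d/n = 293·265/1433 = 54.1835; b·c/n = 681·194/1433 = 92.1940
OR_MH = (22.0384 + 54.1835) / (69.0263 + 92.1940) = 76.2219 / 161.2203 = 0.47278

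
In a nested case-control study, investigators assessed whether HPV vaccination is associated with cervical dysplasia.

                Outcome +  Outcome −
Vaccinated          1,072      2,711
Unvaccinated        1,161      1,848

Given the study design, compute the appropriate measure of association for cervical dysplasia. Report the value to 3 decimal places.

0.629

Cells: a = 1072, b = 2711, c = 1161, d = 1848.
This is a nested case-control study: participants were sampled on outcome status, so risks in the source population cannot be estimated directly — relative risk is not valid here. The odds ratio is the appropriate measure.
OR = (a·d)/(b·c) = (1072 × 1848) / (2711 × 1161) = 1981056 / 3147471 = 0.62941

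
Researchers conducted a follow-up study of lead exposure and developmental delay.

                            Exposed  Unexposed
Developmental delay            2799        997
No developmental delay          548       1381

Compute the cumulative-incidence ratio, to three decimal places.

1.995

Reading the table with exposure as columns: a = 2799 (Exposed, case), b = 548 (Exposed, non-case), c = 997 (Unexposed, case), d = 1381.
Risk in exposed = 2799/3347 = 0.83627; risk in unexposed = 997/2378 = 0.41926.
RR = 0.83627 / 0.41926 = 1.99464
The risk among the exposed is 1.99 times that among the unexposed.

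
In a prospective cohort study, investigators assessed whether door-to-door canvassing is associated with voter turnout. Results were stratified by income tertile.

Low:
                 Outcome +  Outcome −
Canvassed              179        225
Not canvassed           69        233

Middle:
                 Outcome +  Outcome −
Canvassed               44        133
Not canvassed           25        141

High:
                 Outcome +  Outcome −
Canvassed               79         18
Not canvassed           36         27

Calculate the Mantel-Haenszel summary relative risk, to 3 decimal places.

1.738

RR_MH = Σ(aᵢ·n₀ᵢ/nᵢ) / Σ(cᵢ·n₁ᵢ/nᵢ), with n₁ᵢ = aᵢ+bᵢ (exposed), n₀ᵢ = cᵢ+dᵢ (unexposed), nᵢ = n₁ᵢ+n₀ᵢ.
Stratum 1 (Low): n₁ = 404, n₀ = 302, n = 706; a·n₀/n = 179·302/706 = 76.5694; c·n₁/n = 69·404/706 = 39.4844
Stratum 2 (Middle): n₁ = 177, n₀ = 166, n = 343; a·n₀/n = 44·166/343 = 21.2945; c·n₁/n = 25·177/343 = 12.9009
Stratum 3 (High): n₁ = 97, n₀ = 63, n = 160; a·n₀/n = 79·63/160 = 31.1062; c·n₁/n = 36·97/160 = 21.8250
RR_MH = (76.5694 + 21.2945 + 31.1062) / (39.4844 + 12.9009 + 21.8250) = 128.9701 / 74.2103 = 1.73790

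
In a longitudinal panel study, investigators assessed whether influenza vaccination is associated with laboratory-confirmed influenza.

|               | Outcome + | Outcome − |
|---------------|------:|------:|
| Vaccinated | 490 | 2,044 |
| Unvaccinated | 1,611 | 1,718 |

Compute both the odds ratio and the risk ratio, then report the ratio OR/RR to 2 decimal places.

0.64

Cells: a = 490, b = 2044, c = 1611, d = 1718.
OR = (490·1718)/(2044·1611) = 841820/3292884 = 0.25565
Risk in exposed = 490/2534 = 0.19337; risk in unexposed = 1611/3329 = 0.48393; RR = 0.39958
OR/RR = 0.25565 / 0.39958 = 0.63979
The outcome is not rare, so the OR lies further from 1 than the RR.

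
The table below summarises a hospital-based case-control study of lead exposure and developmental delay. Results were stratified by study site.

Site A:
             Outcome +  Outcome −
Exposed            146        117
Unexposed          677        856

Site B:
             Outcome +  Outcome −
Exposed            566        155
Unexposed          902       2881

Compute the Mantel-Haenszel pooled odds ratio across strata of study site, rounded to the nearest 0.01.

5.74

OR_MH = Σ(aᵢdᵢ/nᵢ) / Σ(bᵢcᵢ/nᵢ), where nᵢ is the stratum total.
Stratum 1 (Site A): n = 1796; a·d/n = 146·856/1796 = 69.5857; b·c/n = 117·677/1796 = 44.1030
Stratum 2 (Site B): n = 4504; a·d/n = 566·2881/4504 = 362.0440; b·c/n = 155·902/4504 = 31.0413
OR_MH = (69.5857 + 362.0440) / (44.1030 + 31.0413) = 431.6297 / 75.1443 = 5.74401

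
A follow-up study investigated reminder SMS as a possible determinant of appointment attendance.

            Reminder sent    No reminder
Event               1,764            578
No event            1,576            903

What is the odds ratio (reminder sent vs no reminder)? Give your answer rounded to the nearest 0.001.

1.749

Reading the table with exposure as columns: a = 1764 (Reminder sent, case), b = 1576 (Reminder sent, non-case), c = 578 (No reminder, case), d = 903.
OR = (a·d)/(b·c) = (1764 × 903) / (1576 × 578) = 1592892 / 910928 = 1.74865
The odds of appointment attendance are about 1.75 times as high in the reminder sent group.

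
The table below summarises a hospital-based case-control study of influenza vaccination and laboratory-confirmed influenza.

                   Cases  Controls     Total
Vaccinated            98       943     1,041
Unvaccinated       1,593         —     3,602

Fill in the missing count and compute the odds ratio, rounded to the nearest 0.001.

The missing cell is in the unexposed row: 3602 − 1593 = 2009.
So a = 98, b = 943, c = 1593, d = 2009.
OR = (a·d)/(b·c) = (98 × 2009) / (943 × 1593) = 196882 / 1502199 = 0.13106

0.131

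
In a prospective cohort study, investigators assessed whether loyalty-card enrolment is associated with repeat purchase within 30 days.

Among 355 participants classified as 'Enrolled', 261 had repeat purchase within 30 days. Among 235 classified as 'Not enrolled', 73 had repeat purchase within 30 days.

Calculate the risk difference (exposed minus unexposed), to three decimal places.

0.425

From the description: a = 261, b = 94, c = 73, d = 162.
Risk in exposed = 261/355 = 0.735211; risk in unexposed = 73/235 = 0.310638.
Risk difference = 0.735211 − 0.310638 = 0.424573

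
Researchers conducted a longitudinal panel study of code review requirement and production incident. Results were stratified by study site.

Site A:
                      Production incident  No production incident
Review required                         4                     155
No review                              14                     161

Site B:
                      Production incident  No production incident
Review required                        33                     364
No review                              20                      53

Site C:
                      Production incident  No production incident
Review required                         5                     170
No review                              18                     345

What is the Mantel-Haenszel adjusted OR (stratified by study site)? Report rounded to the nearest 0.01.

0.32

OR_MH = Σ(aᵢdᵢ/nᵢ) / Σ(bᵢcᵢ/nᵢ), where nᵢ is the stratum total.
Stratum 1 (Site A): n = 334; a·d/n = 4·161/334 = 1.9281; b·c/n = 155·14/334 = 6.4970
Stratum 2 (Site B): n = 470; a·d/n = 33·53/470 = 3.7213; b·c/n = 364·20/470 = 15.4894
Stratum 3 (Site C): n = 538; a·d/n = 5·345/538 = 3.2063; b·c/n = 170·18/538 = 5.6877
OR_MH = (1.9281 + 3.7213 + 3.2063) / (6.4970 + 15.4894 + 5.6877) = 8.8557 / 27.6741 = 0.32000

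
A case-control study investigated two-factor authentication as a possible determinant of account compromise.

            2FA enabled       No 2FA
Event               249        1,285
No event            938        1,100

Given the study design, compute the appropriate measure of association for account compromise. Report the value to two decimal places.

Reading the table with exposure as columns: a = 249 (2FA enabled, case), b = 938 (2FA enabled, non-case), c = 1285 (No 2FA, case), d = 1100.
This is a case-control study: participants were sampled on outcome status, so risks in the source population cannot be estimated directly — relative risk is not valid here. The odds ratio is the appropriate measure.
OR = (a·d)/(b·c) = (249 × 1100) / (938 × 1285) = 273900 / 1205330 = 0.22724

0.23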